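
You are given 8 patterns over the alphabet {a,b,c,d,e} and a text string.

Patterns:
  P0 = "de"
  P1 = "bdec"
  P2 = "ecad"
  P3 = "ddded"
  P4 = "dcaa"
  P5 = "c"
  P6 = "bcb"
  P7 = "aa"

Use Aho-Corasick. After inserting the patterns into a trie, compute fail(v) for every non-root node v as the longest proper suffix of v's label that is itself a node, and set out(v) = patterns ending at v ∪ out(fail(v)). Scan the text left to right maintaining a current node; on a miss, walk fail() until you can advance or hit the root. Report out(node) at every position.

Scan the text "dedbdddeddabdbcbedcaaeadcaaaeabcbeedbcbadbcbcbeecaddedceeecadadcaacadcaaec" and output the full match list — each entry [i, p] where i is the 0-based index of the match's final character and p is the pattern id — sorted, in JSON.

Build automaton:
Trie nodes:
  n0 'ε': a→21 b→3 c→18 d→1 e→7
  n1 'd': c→15 d→11 e→2
  n2 'de': ·  [P0 ends]
  n3 'b': c→19 d→4
  n4 'bd': e→5
  n5 'bde': c→6
  n6 'bdec': ·  [P1 ends]
  n7 'e': c→8
  n8 'ec': a→9
  n9 'eca': d→10
  n10 'ecad': ·  [P2 ends]
  n11 'dd': d→12
  n12 'ddd': e→13
  n13 'ddde': d→14
  n14 'ddded': ·  [P3 ends]
  n15 'dc': a→16
  n16 'dca': a→17
  n17 'dcaa': ·  [P4 ends]
  n18 'c': ·  [P5 ends]
  n19 'bc': b→20
  n20 'bcb': ·  [P6 ends]
  n21 'a': a→22
  n22 'aa': ·  [P7 ends]

Failure links (BFS by depth):
  fail(1) 'd': from fail(0)=0 chase 'd': 0 ⇒ 0;  out=∅∪out(0)=∅
  fail(3) 'b': from fail(0)=0 chase 'b': 0 ⇒ 0;  out=∅∪out(0)=∅
  fail(7) 'e': from fail(0)=0 chase 'e': 0 ⇒ 0;  out=∅∪out(0)=∅
  fail(18) 'c': from fail(0)=0 chase 'c': 0 ⇒ 0;  out={5}∪out(0)={5}
  fail(21) 'a': from fail(0)=0 chase 'a': 0 ⇒ 0;  out=∅∪out(0)=∅
  fail(2) 'de': from fail(1)=0 chase 'e': 0 ⇒ 7;  out={0}∪out(7)={0}
  fail(4) 'bd': from fail(3)=0 chase 'd': 0 ⇒ 1;  out=∅∪out(1)=∅
  fail(8) 'ec': from fail(7)=0 chase 'c': 0 ⇒ 18;  out=∅∪out(18)={5}
  fail(11) 'dd': from fail(1)=0 chase 'd': 0 ⇒ 1;  out=∅∪out(1)=∅
  fail(15) 'dc': from fail(1)=0 chase 'c': 0 ⇒ 18;  out=∅∪out(18)={5}
  fail(19) 'bc': from fail(3)=0 chase 'c': 0 ⇒ 18;  out=∅∪out(18)={5}
  fail(22) 'aa': from fail(21)=0 chase 'a': 0 ⇒ 21;  out={7}∪out(21)={7}
  fail(5) 'bde': from fail(4)=1 chase 'e': 1 ⇒ 2;  out=∅∪out(2)={0}
  fail(9) 'eca': from fail(8)=18 chase 'a': 18→0 ⇒ 21;  out=∅∪out(21)=∅
  fail(12) 'ddd': from fail(11)=1 chase 'd': 1 ⇒ 11;  out=∅∪out(11)=∅
  fail(16) 'dca': from fail(15)=18 chase 'a': 18→0 ⇒ 21;  out=∅∪out(21)=∅
  fail(20) 'bcb': from fail(19)=18 chase 'b': 18→0 ⇒ 3;  out={6}∪out(3)={6}
  fail(6) 'bdec': from fail(5)=2 chase 'c': 2→7 ⇒ 8;  out={1}∪out(8)={1,5}
  fail(10) 'ecad': from fail(9)=21 chase 'd': 21→0 ⇒ 1;  out={2}∪out(1)={2}
  fail(13) 'ddde': from fail(12)=11 chase 'e': 11→1 ⇒ 2;  out=∅∪out(2)={0}
  fail(17) 'dcaa': from fail(16)=21 chase 'a': 21 ⇒ 22;  out={4}∪out(22)={4,7}
  fail(14) 'ddded': from fail(13)=2 chase 'd': 2→7→0 ⇒ 1;  out={3}∪out(1)={3}

Text stream:
pos 0 'd': at 1
pos 1 'e': at 2  ** P0@[0:1]
pos 2 'd': at 1 ·f
pos 3 'b': at 3 ·f
pos 4 'd': at 4
pos 5 'd': at 11 ·f
pos 6 'd': at 12
pos 7 'e': at 13  ** P0@[6:7]
pos 8 'd': at 14  ** P3@[4:8]
pos 9 'd': at 11 ·f
pos 10 'a': at 21 ·f
pos 11 'b': at 3 ·f
pos 12 'd': at 4
pos 13 'b': at 3 ·f
pos 14 'c': at 19  ** P5@[14:14]
pos 15 'b': at 20  ** P6@[13:15]
pos 16 'e': at 7 ·f
pos 17 'd': at 1 ·f
pos 18 'c': at 15  ** P5@[18:18]
pos 19 'a': at 16
pos 20 'a': at 17  ** P4@[17:20],P7@[19:20]
pos 21 'e': at 7 ·f
pos 22 'a': at 21 ·f
pos 23 'd': at 1 ·f
pos 24 'c': at 15  ** P5@[24:24]
pos 25 'a': at 16
pos 26 'a': at 17  ** P4@[23:26],P7@[25:26]
pos 27 'a': at 22 ·f  ** P7@[26:27]
pos 28 'e': at 7 ·f
pos 29 'a': at 21 ·f
pos 30 'b': at 3 ·f
pos 31 'c': at 19  ** P5@[31:31]
pos 32 'b': at 20  ** P6@[30:32]
pos 33 'e': at 7 ·f
pos 34 'e': at 7 ·f
pos 35 'd': at 1 ·f
pos 36 'b': at 3 ·f
pos 37 'c': at 19  ** P5@[37:37]
pos 38 'b': at 20  ** P6@[36:38]
pos 39 'a': at 21 ·f
pos 40 'd': at 1 ·f
pos 41 'b': at 3 ·f
pos 42 'c': at 19  ** P5@[42:42]
pos 43 'b': at 20  ** P6@[41:43]
pos 44 'c': at 19 ·f  ** P5@[44:44]
pos 45 'b': at 20  ** P6@[43:45]
pos 46 'e': at 7 ·f
pos 47 'e': at 7 ·f
pos 48 'c': at 8  ** P5@[48:48]
pos 49 'a': at 9
pos 50 'd': at 10  ** P2@[47:50]
pos 51 'd': at 11 ·f
pos 52 'e': at 2 ·f  ** P0@[51:52]
pos 53 'd': at 1 ·f
pos 54 'c': at 15  ** P5@[54:54]
pos 55 'e': at 7 ·f
pos 56 'e': at 7 ·f
pos 57 'e': at 7 ·f
pos 58 'c': at 8  ** P5@[58:58]
pos 59 'a': at 9
pos 60 'd': at 10  ** P2@[57:60]
pos 61 'a': at 21 ·f
pos 62 'd': at 1 ·f
pos 63 'c': at 15  ** P5@[63:63]
pos 64 'a': at 16
pos 65 'a': at 17  ** P4@[62:65],P7@[64:65]
pos 66 'c': at 18 ·f  ** P5@[66:66]
pos 67 'a': at 21 ·f
pos 68 'd': at 1 ·f
pos 69 'c': at 15  ** P5@[69:69]
pos 70 'a': at 16
pos 71 'a': at 17  ** P4@[68:71],P7@[70:71]
pos 72 'e': at 7 ·f
pos 73 'c': at 8  ** P5@[73:73]

Result: [[1,0],[7,0],[8,3],[14,5],[15,6],[18,5],[20,4],[20,7],[24,5],[26,4],[26,7],[27,7],[31,5],[32,6],[37,5],[38,6],[42,5],[43,6],[44,5],[45,6],[48,5],[50,2],[52,0],[54,5],[58,5],[60,2],[63,5],[65,4],[65,7],[66,5],[69,5],[71,4],[71,7],[73,5]]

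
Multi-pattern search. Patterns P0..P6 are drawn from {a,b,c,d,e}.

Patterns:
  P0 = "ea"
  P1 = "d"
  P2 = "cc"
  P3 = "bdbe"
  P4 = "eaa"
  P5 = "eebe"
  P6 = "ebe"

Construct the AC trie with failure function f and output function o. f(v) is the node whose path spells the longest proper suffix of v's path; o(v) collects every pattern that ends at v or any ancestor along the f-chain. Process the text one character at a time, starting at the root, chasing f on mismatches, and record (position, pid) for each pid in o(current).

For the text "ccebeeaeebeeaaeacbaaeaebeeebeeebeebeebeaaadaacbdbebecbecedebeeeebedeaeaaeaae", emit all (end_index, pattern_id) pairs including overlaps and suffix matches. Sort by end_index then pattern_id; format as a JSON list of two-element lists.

Build automaton:
Trie nodes:
  n0 'ε': b→6 c→4 d→3 e→1
  n1 'e': a→2 b→14 e→11
  n2 'ea': a→10  ←P0
  n3 'd': ·  ←P1
  n4 'c': c→5
  n5 'cc': ·  ←P2
  n6 'b': d→7
  n7 'bd': b→8
  n8 'bdb': e→9
  n9 'bdbe': ·  ←P3
  n10 'eaa': ·  ←P4
  n11 'ee': b→12
  n12 'eeb': e→13
  n13 'eebe': ·  ←P5
  n14 'eb': e→15
  n15 'ebe': ·  ←P6

Failure links (BFS by depth):
  n1('e'): parent n0 fail=0; on 'e' 0 → fail=0;  out ∅∪∅=∅
  n3('d'): parent n0 fail=0; on 'd' 0 → fail=0;  out {1}∪∅={1}
  n4('c'): parent n0 fail=0; on 'c' 0 → fail=0;  out ∅∪∅=∅
  n6('b'): parent n0 fail=0; on 'b' 0 → fail=0;  out ∅∪∅=∅
  n2('ea'): parent n1 fail=0; on 'a' 0 → fail=0;  out {0}∪∅={0}
  n5('cc'): parent n4 fail=0; on 'c' 0 → fail=4;  out {2}∪∅={2}
  n7('bd'): parent n6 fail=0; on 'd' 0 → fail=3;  out ∅∪{1}={1}
  n11('ee'): parent n1 fail=0; on 'e' 0 → fail=1;  out ∅∪∅=∅
  n14('eb'): parent n1 fail=0; on 'b' 0 → fail=6;  out ∅∪∅=∅
  n8('bdb'): parent n7 fail=3; on 'b' 3→0 → fail=6;  out ∅∪∅=∅
  n10('eaa'): parent n2 fail=0; on 'a' 0 → fail=0;  out {4}∪∅={4}
  n12('eeb'): parent n11 fail=1; on 'b' 1 → fail=14;  out ∅∪∅=∅
  n15('ebe'): parent n14 fail=6; on 'e' 6→0 → fail=1;  out {6}∪∅={6}
  n9('bdbe'): parent n8 fail=6; on 'e' 6→0 → fail=1;  out {3}∪∅={3}
  n13('eebe'): parent n12 fail=14; on 'e' 14 → fail=15;  out {5}∪{6}={5,6}

Scan:
[0] read 'c'  n0⇒n4
[1] read 'c'  n4⇒n5  → match P2@[0:1]
[2] read 'e'  n5⇒n1 ·f
[3] read 'b'  n1⇒n14
[4] read 'e'  n14⇒n15  → match P6@[2:4]
[5] read 'e'  n15⇒n11 ·f
[6] read 'a'  n11⇒n2 ·f  → match P0@[5:6]
[7] read 'e'  n2⇒n1 ·f
[8] read 'e'  n1⇒n11
[9] read 'b'  n11⇒n12
[10] read 'e'  n12⇒n13  → match P5@[7:10],P6@[8:10]
[11] read 'e'  n13⇒n11 ·f
[12] read 'a'  n11⇒n2 ·f  → match P0@[11:12]
[13] read 'a'  n2⇒n10  → match P4@[11:13]
[14] read 'e'  n10⇒n1 ·f
[15] read 'a'  n1⇒n2  → match P0@[14:15]
[16] read 'c'  n2⇒n4 ·f
[17] read 'b'  n4⇒n6 ·f
[18] read 'a'  n6⇒n0 ·f
[19] read 'a'  n0⇒n0
[20] read 'e'  n0⇒n1
[21] read 'a'  n1⇒n2  → match P0@[20:21]
[22] read 'e'  n2⇒n1 ·f
[23] read 'b'  n1⇒n14
[24] read 'e'  n14⇒n15  → match P6@[22:24]
[25] read 'e'  n15⇒n11 ·f
[26] read 'e'  n11⇒n11 ·f
[27] read 'b'  n11⇒n12
[28] read 'e'  n12⇒n13  → match P5@[25:28],P6@[26:28]
[29] read 'e'  n13⇒n11 ·f
[30] read 'e'  n11⇒n11 ·f
[31] read 'b'  n11⇒n12
[32] read 'e'  n12⇒n13  → match P5@[29:32],P6@[30:32]
[33] read 'e'  n13⇒n11 ·f
[34] read 'b'  n11⇒n12
[35] read 'e'  n12⇒n13  → match P5@[32:35],P6@[33:35]
[36] read 'e'  n13⇒n11 ·f
[37] read 'b'  n11⇒n12
[38] read 'e'  n12⇒n13  → match P5@[35:38],P6@[36:38]
[39] read 'a'  n13⇒n2 ·f  → match P0@[38:39]
[40] read 'a'  n2⇒n10  → match P4@[38:40]
[41] read 'a'  n10⇒n0 ·f
[42] read 'd'  n0⇒n3  → match P1@[42:42]
[43] read 'a'  n3⇒n0 ·f
[44] read 'a'  n0⇒n0
[45] read 'c'  n0⇒n4
[46] read 'b'  n4⇒n6 ·f
[47] read 'd'  n6⇒n7  → match P1@[47:47]
[48] read 'b'  n7⇒n8
[49] read 'e'  n8⇒n9  → match P3@[46:49]
[50] read 'b'  n9⇒n14 ·f
[51] read 'e'  n14⇒n15  → match P6@[49:51]
[52] read 'c'  n15⇒n4 ·f
[53] read 'b'  n4⇒n6 ·f
[54] read 'e'  n6⇒n1 ·f
[55] read 'c'  n1⇒n4 ·f
[56] read 'e'  n4⇒n1 ·f
[57] read 'd'  n1⇒n3 ·f  → match P1@[57:57]
[58] read 'e'  n3⇒n1 ·f
[59] read 'b'  n1⇒n14
[60] read 'e'  n14⇒n15  → match P6@[58:60]
[61] read 'e'  n15⇒n11 ·f
[62] read 'e'  n11⇒n11 ·f
[63] read 'e'  n11⇒n11 ·f
[64] read 'b'  n11⇒n12
[65] read 'e'  n12⇒n13  → match P5@[62:65],P6@[63:65]
[66] read 'd'  n13⇒n3 ·f  → match P1@[66:66]
[67] read 'e'  n3⇒n1 ·f
[68] read 'a'  n1⇒n2  → match P0@[67:68]
[69] read 'e'  n2⇒n1 ·f
[70] read 'a'  n1⇒n2  → match P0@[69:70]
[71] read 'a'  n2⇒n10  → match P4@[69:71]
[72] read 'e'  n10⇒n1 ·f
[73] read 'a'  n1⇒n2  → match P0@[72:73]
[74] read 'a'  n2⇒n10  → match P4@[72:74]
[75] read 'e'  n10⇒n1 ·f

Result: [[1,2],[4,6],[6,0],[10,5],[10,6],[12,0],[13,4],[15,0],[21,0],[24,6],[28,5],[28,6],[32,5],[32,6],[35,5],[35,6],[38,5],[38,6],[39,0],[40,4],[42,1],[47,1],[49,3],[51,6],[57,1],[60,6],[65,5],[65,6],[66,1],[68,0],[70,0],[71,4],[73,0],[74,4]]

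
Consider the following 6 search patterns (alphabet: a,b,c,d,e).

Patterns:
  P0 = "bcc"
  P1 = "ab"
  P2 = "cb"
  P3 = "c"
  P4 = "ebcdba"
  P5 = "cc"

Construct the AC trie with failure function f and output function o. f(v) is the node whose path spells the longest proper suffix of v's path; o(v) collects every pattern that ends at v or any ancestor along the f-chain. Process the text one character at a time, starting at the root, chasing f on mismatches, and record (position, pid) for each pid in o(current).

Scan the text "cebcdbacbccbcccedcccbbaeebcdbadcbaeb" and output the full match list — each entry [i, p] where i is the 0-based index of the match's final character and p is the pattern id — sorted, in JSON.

Build automaton:
Trie nodes:
  n0 'ε': a→4 b→1 c→6 e→8
  n1 'b': c→2
  n2 'bc': c→3
  n3 'bcc': ·  ←P0
  n4 'a': b→5
  n5 'ab': ·  ←P1
  n6 'c': b→7 c→14  ←P3
  n7 'cb': ·  ←P2
  n8 'e': b→9
  n9 'eb': c→10
  n10 'ebc': d→11
  n11 'ebcd': b→12
  n12 'ebcdb': a→13
  n13 'ebcdba': ·  ←P4
  n14 'cc': ·  ←P5

Failure links (BFS by depth):
  n1('b'): parent n0 fail=0; on 'b' 0 → fail=0;  out ∅∪∅=∅
  n4('a'): parent n0 fail=0; on 'a' 0 → fail=0;  out ∅∪∅=∅
  n6('c'): parent n0 fail=0; on 'c' 0 → fail=0;  out {3}∪∅={3}
  n8('e'): parent n0 fail=0; on 'e' 0 → fail=0;  out ∅∪∅=∅
  n2('bc'): parent n1 fail=0; on 'c' 0 → fail=6;  out ∅∪{3}={3}
  n5('ab'): parent n4 fail=0; on 'b' 0 → fail=1;  out {1}∪∅={1}
  n7('cb'): parent n6 fail=0; on 'b' 0 → fail=1;  out {2}∪∅={2}
  n9('eb'): parent n8 fail=0; on 'b' 0 → fail=1;  out ∅∪∅=∅
  n14('cc'): parent n6 fail=0; on 'c' 0 → fail=6;  out {5}∪{3}={3,5}
  n3('bcc'): parent n2 fail=6; on 'c' 6 → fail=14;  out {0}∪{3,5}={0,3,5}
  n10('ebc'): parent n9 fail=1; on 'c' 1 → fail=2;  out ∅∪{3}={3}
  n11('ebcd'): parent n10 fail=2; on 'd' 2→6→0 → fail=0;  out ∅∪∅=∅
  n12('ebcdb'): parent n11 fail=0; on 'b' 0 → fail=1;  out ∅∪∅=∅
  n13('ebcdba'): parent n12 fail=1; on 'a' 1→0 → fail=4;  out {4}∪∅={4}

Scan:
[0] read 'c'  n0⇒n6  ** P3@[0:0]
[1] read 'e'  n6⇒n8 (fail-walked)
[2] read 'b'  n8⇒n9
[3] read 'c'  n9⇒n10  ** P3@[3:3]
[4] read 'd'  n10⇒n11
[5] read 'b'  n11⇒n12
[6] read 'a'  n12⇒n13  ** P4@[1:6]
[7] read 'c'  n13⇒n6 (fail-walked)  ** P3@[7:7]
[8] read 'b'  n6⇒n7  ** P2@[7:8]
[9] read 'c'  n7⇒n2 (fail-walked)  ** P3@[9:9]
[10] read 'c'  n2⇒n3  ** P0@[8:10],P3@[10:10],P5@[9:10]
[11] read 'b'  n3⇒n7 (fail-walked)  ** P2@[10:11]
[12] read 'c'  n7⇒n2 (fail-walked)  ** P3@[12:12]
[13] read 'c'  n2⇒n3  ** P0@[11:13],P3@[13:13],P5@[12:13]
[14] read 'c'  n3⇒n14 (fail-walked)  ** P3@[14:14],P5@[13:14]
[15] read 'e'  n14⇒n8 (fail-walked)
[16] read 'd'  n8⇒n0 (fail-walked)
[17] read 'c'  n0⇒n6  ** P3@[17:17]
[18] read 'c'  n6⇒n14  ** P3@[18:18],P5@[17:18]
[19] read 'c'  n14⇒n14 (fail-walked)  ** P3@[19:19],P5@[18:19]
[20] read 'b'  n14⇒n7 (fail-walked)  ** P2@[19:20]
[21] read 'b'  n7⇒n1 (fail-walked)
[22] read 'a'  n1⇒n4 (fail-walked)
[23] read 'e'  n4⇒n8 (fail-walked)
[24] read 'e'  n8⇒n8 (fail-walked)
[25] read 'b'  n8⇒n9
[26] read 'c'  n9⇒n10  ** P3@[26:26]
[27] read 'd'  n10⇒n11
[28] read 'b'  n11⇒n12
[29] read 'a'  n12⇒n13  ** P4@[24:29]
[30] read 'd'  n13⇒n0 (fail-walked)
[31] read 'c'  n0⇒n6  ** P3@[31:31]
[32] read 'b'  n6⇒n7  ** P2@[31:32]
[33] read 'a'  n7⇒n4 (fail-walked)
[34] read 'e'  n4⇒n8 (fail-walked)
[35] read 'b'  n8⇒n9

Result: [[0,3],[3,3],[6,4],[7,3],[8,2],[9,3],[10,0],[10,3],[10,5],[11,2],[12,3],[13,0],[13,3],[13,5],[14,3],[14,5],[17,3],[18,3],[18,5],[19,3],[19,5],[20,2],[26,3],[29,4],[31,3],[32,2]]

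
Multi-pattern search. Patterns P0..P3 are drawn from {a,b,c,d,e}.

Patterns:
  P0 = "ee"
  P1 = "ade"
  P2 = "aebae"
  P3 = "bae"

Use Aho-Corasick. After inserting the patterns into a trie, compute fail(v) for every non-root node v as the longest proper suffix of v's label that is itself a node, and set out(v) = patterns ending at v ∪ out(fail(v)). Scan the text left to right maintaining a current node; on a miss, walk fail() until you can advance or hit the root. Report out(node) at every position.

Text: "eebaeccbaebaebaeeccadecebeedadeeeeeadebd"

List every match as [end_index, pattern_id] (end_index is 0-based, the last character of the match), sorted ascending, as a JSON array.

Build:
Trie (insert patterns):
  n0 'ε': a→3 b→10 e→1
  n1 'e': e→2
  n2 'ee': ·  ←P0
  n3 'a': d→4 e→6
  n4 'ad': e→5
  n5 'ade': ·  ←P1
  n6 'ae': b→7
  n7 'aeb': a→8
  n8 'aeba': e→9
  n9 'aebae': ·  ←P2
  n10 'b': a→11
  n11 'ba': e→12
  n12 'bae': ·  ←P3

Failure links (BFS by depth):
  n1('e'): parent n0 fail=0; on 'e' 0 → fail=0;  out ∅∪∅=∅
  n3('a'): parent n0 fail=0; on 'a' 0 → fail=0;  out ∅∪∅=∅
  n10('b'): parent n0 fail=0; on 'b' 0 → fail=0;  out ∅∪∅=∅
  n2('ee'): parent n1 fail=0; on 'e' 0 → fail=1;  out {0}∪∅={0}
  n4('ad'): parent n3 fail=0; on 'd' 0 → fail=0;  out ∅∪∅=∅
  n6('ae'): parent n3 fail=0; on 'e' 0 → fail=1;  out ∅∪∅=∅
  n11('ba'): parent n10 fail=0; on 'a' 0 → fail=3;  out ∅∪∅=∅
  n5('ade'): parent n4 fail=0; on 'e' 0 → fail=1;  out {1}∪∅={1}
  n7('aeb'): parent n6 fail=1; on 'b' 1→0 → fail=10;  out ∅∪∅=∅
  n12('bae'): parent n11 fail=3; on 'e' 3 → fail=6;  out {3}∪∅={3}
  n8('aeba'): parent n7 fail=10; on 'a' 10 → fail=11;  out ∅∪∅=∅
  n9('aebae'): parent n8 fail=11; on 'e' 11 → fail=12;  out {2}∪{3}={2,3}

Run:
[0] read 'e'  n0⇒n1
[1] read 'e'  n1⇒n2  emit P0@[0:1]
[2] read 'b'  n2⇒n10 (fail-walked)
[3] read 'a'  n10⇒n11
[4] read 'e'  n11⇒n12  emit P3@[2:4]
[5] read 'c'  n12⇒n0 (fail-walked)
[6] read 'c'  n0⇒n0
[7] read 'b'  n0⇒n10
[8] read 'a'  n10⇒n11
[9] read 'e'  n11⇒n12  emit P3@[7:9]
[10] read 'b'  n12⇒n7 (fail-walked)
[11] read 'a'  n7⇒n8
[12] read 'e'  n8⇒n9  emit P2@[8:12],P3@[10:12]
[13] read 'b'  n9⇒n7 (fail-walked)
[14] read 'a'  n7⇒n8
[15] read 'e'  n8⇒n9  emit P2@[11:15],P3@[13:15]
[16] read 'e'  n9⇒n2 (fail-walked)  emit P0@[15:16]
[17] read 'c'  n2⇒n0 (fail-walked)
[18] read 'c'  n0⇒n0
[19] read 'a'  n0⇒n3
[20] read 'd'  n3⇒n4
[21] read 'e'  n4⇒n5  emit P1@[19:21]
[22] read 'c'  n5⇒n0 (fail-walked)
[23] read 'e'  n0⇒n1
[24] read 'b'  n1⇒n10 (fail-walked)
[25] read 'e'  n10⇒n1 (fail-walked)
[26] read 'e'  n1⇒n2  emit P0@[25:26]
[27] read 'd'  n2⇒n0 (fail-walked)
[28] read 'a'  n0⇒n3
[29] read 'd'  n3⇒n4
[30] read 'e'  n4⇒n5  emit P1@[28:30]
[31] read 'e'  n5⇒n2 (fail-walked)  emit P0@[30:31]
[32] read 'e'  n2⇒n2 (fail-walked)  emit P0@[31:32]
[33] read 'e'  n2⇒n2 (fail-walked)  emit P0@[32:33]
[34] read 'e'  n2⇒n2 (fail-walked)  emit P0@[33:34]
[35] read 'a'  n2⇒n3 (fail-walked)
[36] read 'd'  n3⇒n4
[37] read 'e'  n4⇒n5  emit P1@[35:37]
[38] read 'b'  n5⇒n10 (fail-walked)
[39] read 'd'  n10⇒n0 (fail-walked)

Matches: [[1,0],[4,3],[9,3],[12,2],[12,3],[15,2],[15,3],[16,0],[21,1],[26,0],[30,1],[31,0],[32,0],[33,0],[34,0],[37,1]]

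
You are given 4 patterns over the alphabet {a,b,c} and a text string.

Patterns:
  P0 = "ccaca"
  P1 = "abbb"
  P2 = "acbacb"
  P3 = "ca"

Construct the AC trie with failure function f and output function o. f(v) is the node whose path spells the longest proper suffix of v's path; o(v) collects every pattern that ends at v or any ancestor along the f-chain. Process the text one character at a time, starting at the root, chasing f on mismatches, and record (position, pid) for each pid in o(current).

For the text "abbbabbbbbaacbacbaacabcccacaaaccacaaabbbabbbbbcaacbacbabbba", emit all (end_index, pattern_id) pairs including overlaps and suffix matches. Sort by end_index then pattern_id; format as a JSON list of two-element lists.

Build:
Trie nodes:
  0='ε' goto a→6 c→1
  1='c' goto a→15 c→2
  2='cc' goto a→3
  3='cca' goto c→4
  4='ccac' goto a→5
  5='ccaca' goto ·  ←P0
  6='a' goto b→7 c→10
  7='ab' goto b→8
  8='abb' goto b→9
  9='abbb' goto ·  ←P1
  10='ac' goto b→11
  11='acb' goto a→12
  12='acba' goto c→13
  13='acbac' goto b→14
  14='acbacb' goto ·  ←P2
  15='ca' goto ·  ←P3

Failure links (BFS by depth):
  n1('c'): parent n0 fail=0; on 'c' 0 → fail=0;  out ∅∪∅=∅
  n6('a'): parent n0 fail=0; on 'a' 0 → fail=0;  out ∅∪∅=∅
  n2('cc'): parent n1 fail=0; on 'c' 0 → fail=1;  out ∅∪∅=∅
  n7('ab'): parent n6 fail=0; on 'b' 0 → fail=0;  out ∅∪∅=∅
  n10('ac'): parent n6 fail=0; on 'c' 0 → fail=1;  out ∅∪∅=∅
  n15('ca'): parent n1 fail=0; on 'a' 0 → fail=6;  out {3}∪∅={3}
  n3('cca'): parent n2 fail=1; on 'a' 1 → fail=15;  out ∅∪{3}={3}
  n8('abb'): parent n7 fail=0; on 'b' 0 → fail=0;  out ∅∪∅=∅
  n11('acb'): parent n10 fail=1; on 'b' 1→0 → fail=0;  out ∅∪∅=∅
  n4('ccac'): parent n3 fail=15; on 'c' 15→6 → fail=10;  out ∅∪∅=∅
  n9('abbb'): parent n8 fail=0; on 'b' 0 → fail=0;  out {1}∪∅={1}
  n12('acba'): parent n11 fail=0; on 'a' 0 → fail=6;  out ∅∪∅=∅
  n5('ccaca'): parent n4 fail=10; on 'a' 10→1 → fail=15;  out {0}∪{3}={0,3}
  n13('acbac'): parent n12 fail=6; on 'c' 6 → fail=10;  out ∅∪∅=∅
  n14('acbacb'): parent n13 fail=10; on 'b' 10 → fail=11;  out {2}∪∅={2}

Text stream:
i=0 'a': node 0→6
i=1 'b': node 6→7
i=2 'b': node 7→8
i=3 'b': node 8→9  emit P1@[0:3]
i=4 'a': node 9→6 (via fail)
i=5 'b': node 6→7
i=6 'b': node 7→8
i=7 'b': node 8→9  emit P1@[4:7]
i=8 'b': node 9→0 (via fail)
i=9 'b': node 0→0
i=10 'a': node 0→6
i=11 'a': node 6→6 (via fail)
i=12 'c': node 6→10
i=13 'b': node 10→11
i=14 'a': node 11→12
i=15 'c': node 12→13
i=16 'b': node 13→14  emit P2@[11:16]
i=17 'a': node 14→12 (via fail)
i=18 'a': node 12→6 (via fail)
i=19 'c': node 6→10
i=20 'a': node 10→15 (via fail)  emit P3@[19:20]
i=21 'b': node 15→7 (via fail)
i=22 'c': node 7→1 (via fail)
i=23 'c': node 1→2
i=24 'c': node 2→2 (via fail)
i=25 'a': node 2→3  emit P3@[24:25]
i=26 'c': node 3→4
i=27 'a': node 4→5  emit P0@[23:27],P3@[26:27]
i=28 'a': node 5→6 (via fail)
i=29 'a': node 6→6 (via fail)
i=30 'c': node 6→10
i=31 'c': node 10→2 (via fail)
i=32 'a': node 2→3  emit P3@[31:32]
i=33 'c': node 3→4
i=34 'a': node 4→5  emit P0@[30:34],P3@[33:34]
i=35 'a': node 5→6 (via fail)
i=36 'a': node 6→6 (via fail)
i=37 'b': node 6→7
i=38 'b': node 7→8
i=39 'b': node 8→9  emit P1@[36:39]
i=40 'a': node 9→6 (via fail)
i=41 'b': node 6→7
i=42 'b': node 7→8
i=43 'b': node 8→9  emit P1@[40:43]
i=44 'b': node 9→0 (via fail)
i=45 'b': node 0→0
i=46 'c': node 0→1
i=47 'a': node 1→15  emit P3@[46:47]
i=48 'a': node 15→6 (via fail)
i=49 'c': node 6→10
i=50 'b': node 10→11
i=51 'a': node 11→12
i=52 'c': node 12→13
i=53 'b': node 13→14  emit P2@[48:53]
i=54 'a': node 14→12 (via fail)
i=55 'b': node 12→7 (via fail)
i=56 'b': node 7→8
i=57 'b': node 8→9  emit P1@[54:57]
i=58 'a': node 9→6 (via fail)

Result: [[3,1],[7,1],[16,2],[20,3],[25,3],[27,0],[27,3],[32,3],[34,0],[34,3],[39,1],[43,1],[47,3],[53,2],[57,1]]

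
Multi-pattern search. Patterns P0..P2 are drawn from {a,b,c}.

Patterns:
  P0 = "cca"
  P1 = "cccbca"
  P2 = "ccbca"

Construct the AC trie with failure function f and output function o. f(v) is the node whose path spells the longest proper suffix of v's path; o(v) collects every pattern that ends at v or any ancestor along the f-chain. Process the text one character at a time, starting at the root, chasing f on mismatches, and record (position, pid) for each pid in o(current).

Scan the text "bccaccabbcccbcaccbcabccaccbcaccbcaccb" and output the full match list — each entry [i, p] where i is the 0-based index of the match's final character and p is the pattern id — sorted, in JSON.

Construct AC machine:
Trie nodes:
  n0 'ε': c→1
  n1 'c': c→2
  n2 'cc': a→3 b→8 c→4
  n3 'cca': ·  ←P0
  n4 'ccc': b→5
  n5 'cccb': c→6
  n6 'cccbc': a→7
  n7 'cccbca': ·  ←P1
  n8 'ccb': c→9
  n9 'ccbc': a→10
  n10 'ccbca': ·  ←P2

Failure links (BFS by depth):
  n1('c'): parent n0 fail=0; on 'c' 0 → fail=0;  out ∅∪∅=∅
  n2('cc'): parent n1 fail=0; on 'c' 0 → fail=1;  out ∅∪∅=∅
  n3('cca'): parent n2 fail=1; on 'a' 1→0 → fail=0;  out {0}∪∅={0}
  n4('ccc'): parent n2 fail=1; on 'c' 1 → fail=2;  out ∅∪∅=∅
  n8('ccb'): parent n2 fail=1; on 'b' 1→0 → fail=0;  out ∅∪∅=∅
  n5('cccb'): parent n4 fail=2; on 'b' 2 → fail=8;  out ∅∪∅=∅
  n9('ccbc'): parent n8 fail=0; on 'c' 0 → fail=1;  out ∅∪∅=∅
  n6('cccbc'): parent n5 fail=8; on 'c' 8 → fail=9;  out ∅∪∅=∅
  n10('ccbca'): parent n9 fail=1; on 'a' 1→0 → fail=0;  out {2}∪∅={2}
  n7('cccbca'): parent n6 fail=9; on 'a' 9 → fail=10;  out {1}∪{2}={1,2}

Scan:
i=0 'b': node 0→0
i=1 'c': node 0→1
i=2 'c': node 1→2
i=3 'a': node 2→3  ** P0@[1:3]
i=4 'c': node 3→1 ·f
i=5 'c': node 1→2
i=6 'a': node 2→3  ** P0@[4:6]
i=7 'b': node 3→0 ·f
i=8 'b': node 0→0
i=9 'c': node 0→1
i=10 'c': node 1→2
i=11 'c': node 2→4
i=12 'b': node 4→5
i=13 'c': node 5→6
i=14 'a': node 6→7  ** P1@[9:14],P2@[10:14]
i=15 'c': node 7→1 ·f
i=16 'c': node 1→2
i=17 'b': node 2→8
i=18 'c': node 8→9
i=19 'a': node 9→10  ** P2@[15:19]
i=20 'b': node 10→0 ·f
i=21 'c': node 0→1
i=22 'c': node 1→2
i=23 'a': node 2→3  ** P0@[21:23]
i=24 'c': node 3→1 ·f
i=25 'c': node 1→2
i=26 'b': node 2→8
i=27 'c': node 8→9
i=28 'a': node 9→10  ** P2@[24:28]
i=29 'c': node 10→1 ·f
i=30 'c': node 1→2
i=31 'b': node 2→8
i=32 'c': node 8→9
i=33 'a': node 9→10  ** P2@[29:33]
i=34 'c': node 10→1 ·f
i=35 'c': node 1→2
i=36 'b': node 2→8

Matches: [[3,0],[6,0],[14,1],[14,2],[19,2],[23,0],[28,2],[33,2]]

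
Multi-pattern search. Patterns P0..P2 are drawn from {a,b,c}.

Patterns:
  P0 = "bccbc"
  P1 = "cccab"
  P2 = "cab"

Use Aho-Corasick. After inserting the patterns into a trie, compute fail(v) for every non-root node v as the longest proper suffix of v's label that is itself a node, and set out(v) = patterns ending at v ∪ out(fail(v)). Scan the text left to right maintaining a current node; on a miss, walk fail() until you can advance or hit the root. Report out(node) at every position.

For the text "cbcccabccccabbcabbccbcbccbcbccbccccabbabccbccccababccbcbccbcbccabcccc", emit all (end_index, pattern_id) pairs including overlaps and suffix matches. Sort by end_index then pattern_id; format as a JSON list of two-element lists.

Construct AC machine:
Trie (insert patterns):
  0='ε' goto b→1 c→6
  1='b' goto c→2
  2='bc' goto c→3
  3='bcc' goto b→4
  4='bccb' goto c→5
  5='bccbc' goto ·  [P0 ends]
  6='c' goto a→11 c→7
  7='cc' goto c→8
  8='ccc' goto a→9
  9='ccca' goto b→10
  10='cccab' goto ·  [P1 ends]
  11='ca' goto b→12
  12='cab' goto ·  [P2 ends]

Failure links (BFS by depth):
  fail(1) 'b': from fail(0)=0 chase 'b': 0 ⇒ 0;  out=∅∪out(0)=∅
  fail(6) 'c': from fail(0)=0 chase 'c': 0 ⇒ 0;  out=∅∪out(0)=∅
  fail(2) 'bc': from fail(1)=0 chase 'c': 0 ⇒ 6;  out=∅∪out(6)=∅
  fail(7) 'cc': from fail(6)=0 chase 'c': 0 ⇒ 6;  out=∅∪out(6)=∅
  fail(11) 'ca': from fail(6)=0 chase 'a': 0 ⇒ 0;  out=∅∪out(0)=∅
  fail(3) 'bcc': from fail(2)=6 chase 'c': 6 ⇒ 7;  out=∅∪out(7)=∅
  fail(8) 'ccc': from fail(7)=6 chase 'c': 6 ⇒ 7;  out=∅∪out(7)=∅
  fail(12) 'cab': from fail(11)=0 chase 'b': 0 ⇒ 1;  out={2}∪out(1)={2}
  fail(4) 'bccb': from fail(3)=7 chase 'b': 7→6→0 ⇒ 1;  out=∅∪out(1)=∅
  fail(9) 'ccca': from fail(8)=7 chase 'a': 7→6 ⇒ 11;  out=∅∪out(11)=∅
  fail(5) 'bccbc': from fail(4)=1 chase 'c': 1 ⇒ 2;  out={0}∪out(2)={0}
  fail(10) 'cccab': from fail(9)=11 chase 'b': 11 ⇒ 12;  out={1}∪out(12)={1,2}

Run:
i=0 'c': node 0→6
i=1 'b': node 6→1 (fail-walked)
i=2 'c': node 1→2
i=3 'c': node 2→3
i=4 'c': node 3→8 (fail-walked)
i=5 'a': node 8→9
i=6 'b': node 9→10  ** P1@[2:6],P2@[4:6]
i=7 'c': node 10→2 (fail-walked)
i=8 'c': node 2→3
i=9 'c': node 3→8 (fail-walked)
i=10 'c': node 8→8 (fail-walked)
i=11 'a': node 8→9
i=12 'b': node 9→10  ** P1@[8:12],P2@[10:12]
i=13 'b': node 10→1 (fail-walked)
i=14 'c': node 1→2
i=15 'a': node 2→11 (fail-walked)
i=16 'b': node 11→12  ** P2@[14:16]
i=17 'b': node 12→1 (fail-walked)
i=18 'c': node 1→2
i=19 'c': node 2→3
i=20 'b': node 3→4
i=21 'c': node 4→5  ** P0@[17:21]
i=22 'b': node 5→1 (fail-walked)
i=23 'c': node 1→2
i=24 'c': node 2→3
i=25 'b': node 3→4
i=26 'c': node 4→5  ** P0@[22:26]
i=27 'b': node 5→1 (fail-walked)
i=28 'c': node 1→2
i=29 'c': node 2→3
i=30 'b': node 3→4
i=31 'c': node 4→5  ** P0@[27:31]
i=32 'c': node 5→3 (fail-walked)
i=33 'c': node 3→8 (fail-walked)
i=34 'c': node 8→8 (fail-walked)
i=35 'a': node 8→9
i=36 'b': node 9→10  ** P1@[32:36],P2@[34:36]
i=37 'b': node 10→1 (fail-walked)
i=38 'a': node 1→0 (fail-walked)
i=39 'b': node 0→1
i=40 'c': node 1→2
i=41 'c': node 2→3
i=42 'b': node 3→4
i=43 'c': node 4→5  ** P0@[39:43]
i=44 'c': node 5→3 (fail-walked)
i=45 'c': node 3→8 (fail-walked)
i=46 'c': node 8→8 (fail-walked)
i=47 'a': node 8→9
i=48 'b': node 9→10  ** P1@[44:48],P2@[46:48]
i=49 'a': node 10→0 (fail-walked)
i=50 'b': node 0→1
i=51 'c': node 1→2
i=52 'c': node 2→3
i=53 'b': node 3→4
i=54 'c': node 4→5  ** P0@[50:54]
i=55 'b': node 5→1 (fail-walked)
i=56 'c': node 1→2
i=57 'c': node 2→3
i=58 'b': node 3→4
i=59 'c': node 4→5  ** P0@[55:59]
i=60 'b': node 5→1 (fail-walked)
i=61 'c': node 1→2
i=62 'c': node 2→3
i=63 'a': node 3→11 (fail-walked)
i=64 'b': node 11→12  ** P2@[62:64]
i=65 'c': node 12→2 (fail-walked)
i=66 'c': node 2→3
i=67 'c': node 3→8 (fail-walked)
i=68 'c': node 8→8 (fail-walked)

Matches: [[6,1],[6,2],[12,1],[12,2],[16,2],[21,0],[26,0],[31,0],[36,1],[36,2],[43,0],[48,1],[48,2],[54,0],[59,0],[64,2]]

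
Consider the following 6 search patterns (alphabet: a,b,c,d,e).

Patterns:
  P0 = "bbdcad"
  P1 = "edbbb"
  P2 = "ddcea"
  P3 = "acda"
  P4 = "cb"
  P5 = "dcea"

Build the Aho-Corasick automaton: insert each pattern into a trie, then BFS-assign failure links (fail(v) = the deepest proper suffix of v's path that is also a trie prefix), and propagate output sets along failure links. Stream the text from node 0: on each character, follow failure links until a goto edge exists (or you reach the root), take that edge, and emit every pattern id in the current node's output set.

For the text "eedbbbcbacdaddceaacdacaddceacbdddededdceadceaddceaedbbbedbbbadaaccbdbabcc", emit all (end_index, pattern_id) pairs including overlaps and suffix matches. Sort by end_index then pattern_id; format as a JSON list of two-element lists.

Construct AC machine:
Trie (insert patterns):
  0='ε' goto a→17 b→1 c→21 d→12 e→7
  1='b' goto b→2
  2='bb' goto d→3
  3='bbd' goto c→4
  4='bbdc' goto a→5
  5='bbdca' goto d→6
  6='bbdcad' goto ·  ←P0
  7='e' goto d→8
  8='ed' goto b→9
  9='edb' goto b→10
  10='edbb' goto b→11
  11='edbbb' goto ·  ←P1
  12='d' goto c→23 d→13
  13='dd' goto c→14
  14='ddc' goto e→15
  15='ddce' goto a→16
  16='ddcea' goto ·  ←P2
  17='a' goto c→18
  18='ac' goto d→19
  19='acd' goto a→20
  20='acda' goto ·  ←P3
  21='c' goto b→22
  22='cb' goto ·  ←P4
  23='dc' goto e→24
  24='dce' goto a→25
  25='dcea' goto ·  ←P5

BFS fail/out derivation:
  n1('b'): parent n0 fail=0; on 'b' 0 → fail=0;  out ∅∪∅=∅
  n7('e'): parent n0 fail=0; on 'e' 0 → fail=0;  out ∅∪∅=∅
  n12('d'): parent n0 fail=0; on 'd' 0 → fail=0;  out ∅∪∅=∅
  n17('a'): parent n0 fail=0; on 'a' 0 → fail=0;  out ∅∪∅=∅
  n21('c'): parent n0 fail=0; on 'c' 0 → fail=0;  out ∅∪∅=∅
  n2('bb'): parent n1 fail=0; on 'b' 0 → fail=1;  out ∅∪∅=∅
  n8('ed'): parent n7 fail=0; on 'd' 0 → fail=12;  out ∅∪∅=∅
  n13('dd'): parent n12 fail=0; on 'd' 0 → fail=12;  out ∅∪∅=∅
  n18('ac'): parent n17 fail=0; on 'c' 0 → fail=21;  out ∅∪∅=∅
  n22('cb'): parent n21 fail=0; on 'b' 0 → fail=1;  out {4}∪∅={4}
  n23('dc'): parent n12 fail=0; on 'c' 0 → fail=21;  out ∅∪∅=∅
  n3('bbd'): parent n2 fail=1; on 'd' 1→0 → fail=12;  out ∅∪∅=∅
  n9('edb'): parent n8 fail=12; on 'b' 12→0 → fail=1;  out ∅∪∅=∅
  n14('ddc'): parent n13 fail=12; on 'c' 12 → fail=23;  out ∅∪∅=∅
  n19('acd'): parent n18 fail=21; on 'd' 21→0 → fail=12;  out ∅∪∅=∅
  n24('dce'): parent n23 fail=21; on 'e' 21→0 → fail=7;  out ∅∪∅=∅
  n4('bbdc'): parent n3 fail=12; on 'c' 12 → fail=23;  out ∅∪∅=∅
  n10('edbb'): parent n9 fail=1; on 'b' 1 → fail=2;  out ∅∪∅=∅
  n15('ddce'): parent n14 fail=23; on 'e' 23 → fail=24;  out ∅∪∅=∅
  n20('acda'): parent n19 fail=12; on 'a' 12→0 → fail=17;  out {3}∪∅={3}
  n25('dcea'): parent n24 fail=7; on 'a' 7→0 → fail=17;  out {5}∪∅={5}
  n5('bbdca'): parent n4 fail=23; on 'a' 23→21→0 → fail=17;  out ∅∪∅=∅
  n11('edbbb'): parent n10 fail=2; on 'b' 2→1 → fail=2;  out {1}∪∅={1}
  n16('ddcea'): parent n15 fail=24; on 'a' 24 → fail=25;  out {2}∪{5}={2,5}
  n6('bbdcad'): parent n5 fail=17; on 'd' 17→0 → fail=12;  out {0}∪∅={0}

Scan:
pos 0 'e': at 7
pos 1 'e': at 7 (via fail)
pos 2 'd': at 8
pos 3 'b': at 9
pos 4 'b': at 10
pos 5 'b': at 11  emit P1@[1:5]
pos 6 'c': at 21 (via fail)
pos 7 'b': at 22  emit P4@[6:7]
pos 8 'a': at 17 (via fail)
pos 9 'c': at 18
pos 10 'd': at 19
pos 11 'a': at 20  emit P3@[8:11]
pos 12 'd': at 12 (via fail)
pos 13 'd': at 13
pos 14 'c': at 14
pos 15 'e': at 15
pos 16 'a': at 16  emit P2@[12:16],P5@[13:16]
pos 17 'a': at 17 (via fail)
pos 18 'c': at 18
pos 19 'd': at 19
pos 20 'a': at 20  emit P3@[17:20]
pos 21 'c': at 18 (via fail)
pos 22 'a': at 17 (via fail)
pos 23 'd': at 12 (via fail)
pos 24 'd': at 13
pos 25 'c': at 14
pos 26 'e': at 15
pos 27 'a': at 16  emit P2@[23:27],P5@[24:27]
pos 28 'c': at 18 (via fail)
pos 29 'b': at 22 (via fail)  emit P4@[28:29]
pos 30 'd': at 12 (via fail)
pos 31 'd': at 13
pos 32 'd': at 13 (via fail)
pos 33 'e': at 7 (via fail)
pos 34 'd': at 8
pos 35 'e': at 7 (via fail)
pos 36 'd': at 8
pos 37 'd': at 13 (via fail)
pos 38 'c': at 14
pos 39 'e': at 15
pos 40 'a': at 16  emit P2@[36:40],P5@[37:40]
pos 41 'd': at 12 (via fail)
pos 42 'c': at 23
pos 43 'e': at 24
pos 44 'a': at 25  emit P5@[41:44]
pos 45 'd': at 12 (via fail)
pos 46 'd': at 13
pos 47 'c': at 14
pos 48 'e': at 15
pos 49 'a': at 16  emit P2@[45:49],P5@[46:49]
pos 50 'e': at 7 (via fail)
pos 51 'd': at 8
pos 52 'b': at 9
pos 53 'b': at 10
pos 54 'b': at 11  emit P1@[50:54]
pos 55 'e': at 7 (via fail)
pos 56 'd': at 8
pos 57 'b': at 9
pos 58 'b': at 10
pos 59 'b': at 11  emit P1@[55:59]
pos 60 'a': at 17 (via fail)
pos 61 'd': at 12 (via fail)
pos 62 'a': at 17 (via fail)
pos 63 'a': at 17 (via fail)
pos 64 'c': at 18
pos 65 'c': at 21 (via fail)
pos 66 'b': at 22  emit P4@[65:66]
pos 67 'd': at 12 (via fail)
pos 68 'b': at 1 (via fail)
pos 69 'a': at 17 (via fail)
pos 70 'b': at 1 (via fail)
pos 71 'c': at 21 (via fail)
pos 72 'c': at 21 (via fail)

Matches: [[5,1],[7,4],[11,3],[16,2],[16,5],[20,3],[27,2],[27,5],[29,4],[40,2],[40,5],[44,5],[49,2],[49,5],[54,1],[59,1],[66,4]]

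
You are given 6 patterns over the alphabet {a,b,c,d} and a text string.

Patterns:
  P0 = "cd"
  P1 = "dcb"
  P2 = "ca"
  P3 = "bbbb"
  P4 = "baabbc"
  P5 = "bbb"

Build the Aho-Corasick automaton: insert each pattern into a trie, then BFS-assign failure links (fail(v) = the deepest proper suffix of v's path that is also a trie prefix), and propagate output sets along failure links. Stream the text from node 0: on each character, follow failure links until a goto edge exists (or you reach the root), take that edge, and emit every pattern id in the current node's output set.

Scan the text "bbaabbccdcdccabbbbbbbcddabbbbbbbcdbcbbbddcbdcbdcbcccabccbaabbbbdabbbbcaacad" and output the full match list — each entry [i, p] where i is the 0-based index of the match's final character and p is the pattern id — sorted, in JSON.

Build:
Trie nodes:
  n0 'ε': b→7 c→1 d→3
  n1 'c': a→6 d→2
  n2 'cd': ·  [P0 ends]
  n3 'd': c→4
  n4 'dc': b→5
  n5 'dcb': ·  [P1 ends]
  n6 'ca': ·  [P2 ends]
  n7 'b': a→11 b→8
  n8 'bb': b→9
  n9 'bbb': b→10  [P5 ends]
  n10 'bbbb': ·  [P3 ends]
  n11 'ba': a→12
  n12 'baa': b→13
  n13 'baab': b→14
  n14 'baabb': c→15
  n15 'baabbc': ·  [P4 ends]

Failure links (BFS by depth):
  fail(1) 'c': from fail(0)=0 chase 'c': 0 ⇒ 0;  out=∅∪out(0)=∅
  fail(3) 'd': from fail(0)=0 chase 'd': 0 ⇒ 0;  out=∅∪out(0)=∅
  fail(7) 'b': from fail(0)=0 chase 'b': 0 ⇒ 0;  out=∅∪out(0)=∅
  fail(2) 'cd': from fail(1)=0 chase 'd': 0 ⇒ 3;  out={0}∪out(3)={0}
  fail(4) 'dc': from fail(3)=0 chase 'c': 0 ⇒ 1;  out=∅∪out(1)=∅
  fail(6) 'ca': from fail(1)=0 chase 'a': 0 ⇒ 0;  out={2}∪out(0)={2}
  fail(8) 'bb': from fail(7)=0 chase 'b': 0 ⇒ 7;  out=∅∪out(7)=∅
  fail(11) 'ba': from fail(7)=0 chase 'a': 0 ⇒ 0;  out=∅∪out(0)=∅
  fail(5) 'dcb': from fail(4)=1 chase 'b': 1→0 ⇒ 7;  out={1}∪out(7)={1}
  fail(9) 'bbb': from fail(8)=7 chase 'b': 7 ⇒ 8;  out={5}∪out(8)={5}
  fail(12) 'baa': from fail(11)=0 chase 'a': 0 ⇒ 0;  out=∅∪out(0)=∅
  fail(10) 'bbbb': from fail(9)=8 chase 'b': 8 ⇒ 9;  out={3}∪out(9)={3,5}
  fail(13) 'baab': from fail(12)=0 chase 'b': 0 ⇒ 7;  out=∅∪out(7)=∅
  fail(14) 'baabb': from fail(13)=7 chase 'b': 7 ⇒ 8;  out=∅∪out(8)=∅
  fail(15) 'baabbc': from fail(14)=8 chase 'c': 8→7→0 ⇒ 1;  out={4}∪out(1)={4}

Text stream:
i=0 'b': node 0→7
i=1 'b': node 7→8
i=2 'a': node 8→11 (fail-walked)
i=3 'a': node 11→12
i=4 'b': node 12→13
i=5 'b': node 13→14
i=6 'c': node 14→15  emit P4@[1:6]
i=7 'c': node 15→1 (fail-walked)
i=8 'd': node 1→2  emit P0@[7:8]
i=9 'c': node 2→4 (fail-walked)
i=10 'd': node 4→2 (fail-walked)  emit P0@[9:10]
i=11 'c': node 2→4 (fail-walked)
i=12 'c': node 4→1 (fail-walked)
i=13 'a': node 1→6  emit P2@[12:13]
i=14 'b': node 6→7 (fail-walked)
i=15 'b': node 7→8
i=16 'b': node 8→9  emit P5@[14:16]
i=17 'b': node 9→10  emit P3@[14:17],P5@[15:17]
i=18 'b': node 10→10 (fail-walked)  emit P3@[15:18],P5@[16:18]
i=19 'b': node 10→10 (fail-walked)  emit P3@[16:19],P5@[17:19]
i=20 'b': node 10→10 (fail-walked)  emit P3@[17:20],P5@[18:20]
i=21 'c': node 10→1 (fail-walked)
i=22 'd': node 1→2  emit P0@[21:22]
i=23 'd': node 2→3 (fail-walked)
i=24 'a': node 3→0 (fail-walked)
i=25 'b': node 0→7
i=26 'b': node 7→8
i=27 'b': node 8→9  emit P5@[25:27]
i=28 'b': node 9→10  emit P3@[25:28],P5@[26:28]
i=29 'b': node 10→10 (fail-walked)  emit P3@[26:29],P5@[27:29]
i=30 'b': node 10→10 (fail-walked)  emit P3@[27:30],P5@[28:30]
i=31 'b': node 10→10 (fail-walked)  emit P3@[28:31],P5@[29:31]
i=32 'c': node 10→1 (fail-walked)
i=33 'd': node 1→2  emit P0@[32:33]
i=34 'b': node 2→7 (fail-walked)
i=35 'c': node 7→1 (fail-walked)
i=36 'b': node 1→7 (fail-walked)
i=37 'b': node 7→8
i=38 'b': node 8→9  emit P5@[36:38]
i=39 'd': node 9→3 (fail-walked)
i=40 'd': node 3→3 (fail-walked)
i=41 'c': node 3→4
i=42 'b': node 4→5  emit P1@[40:42]
i=43 'd': node 5→3 (fail-walked)
i=44 'c': node 3→4
i=45 'b': node 4→5  emit P1@[43:45]
i=46 'd': node 5→3 (fail-walked)
i=47 'c': node 3→4
i=48 'b': node 4→5  emit P1@[46:48]
i=49 'c': node 5→1 (fail-walked)
i=50 'c': node 1→1 (fail-walked)
i=51 'c': node 1→1 (fail-walked)
i=52 'a': node 1→6  emit P2@[51:52]
i=53 'b': node 6→7 (fail-walked)
i=54 'c': node 7→1 (fail-walked)
i=55 'c': node 1→1 (fail-walked)
i=56 'b': node 1→7 (fail-walked)
i=57 'a': node 7→11
i=58 'a': node 11→12
i=59 'b': node 12→13
i=60 'b': node 13→14
i=61 'b': node 14→9 (fail-walked)  emit P5@[59:61]
i=62 'b': node 9→10  emit P3@[59:62],P5@[60:62]
i=63 'd': node 10→3 (fail-walked)
i=64 'a': node 3→0 (fail-walked)
i=65 'b': node 0→7
i=66 'b': node 7→8
i=67 'b': node 8→9  emit P5@[65:67]
i=68 'b': node 9→10  emit P3@[65:68],P5@[66:68]
i=69 'c': node 10→1 (fail-walked)
i=70 'a': node 1→6  emit P2@[69:70]
i=71 'a': node 6→0 (fail-walked)
i=72 'c': node 0→1
i=73 'a': node 1→6  emit P2@[72:73]
i=74 'd': node 6→3 (fail-walked)

Matches: [[6,4],[8,0],[10,0],[13,2],[16,5],[17,3],[17,5],[18,3],[18,5],[19,3],[19,5],[20,3],[20,5],[22,0],[27,5],[28,3],[28,5],[29,3],[29,5],[30,3],[30,5],[31,3],[31,5],[33,0],[38,5],[42,1],[45,1],[48,1],[52,2],[61,5],[62,3],[62,5],[67,5],[68,3],[68,5],[70,2],[73,2]]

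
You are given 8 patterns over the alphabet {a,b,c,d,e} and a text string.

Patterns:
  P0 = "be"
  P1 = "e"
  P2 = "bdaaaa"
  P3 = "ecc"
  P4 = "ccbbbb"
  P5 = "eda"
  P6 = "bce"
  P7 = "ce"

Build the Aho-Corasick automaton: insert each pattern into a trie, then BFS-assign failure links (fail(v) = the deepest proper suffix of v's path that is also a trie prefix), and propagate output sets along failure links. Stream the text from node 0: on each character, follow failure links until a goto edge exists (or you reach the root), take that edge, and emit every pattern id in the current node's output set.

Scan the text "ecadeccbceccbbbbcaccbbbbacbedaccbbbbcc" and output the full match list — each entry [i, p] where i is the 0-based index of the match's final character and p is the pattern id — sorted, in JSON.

Build:
Trie (insert patterns):
  0='ε' goto b→1 c→11 e→3
  1='b' goto c→19 d→4 e→2
  2='be' goto ·  ←P0
  3='e' goto c→9 d→17  ←P1
  4='bd' goto a→5
  5='bda' goto a→6
  6='bdaa' goto a→7
  7='bdaaa' goto a→8
  8='bdaaaa' goto ·  ←P2
  9='ec' goto c→10
  10='ecc' goto ·  ←P3
  11='c' goto c→12 e→21
  12='cc' goto b→13
  13='ccb' goto b→14
  14='ccbb' goto b→15
  15='ccbbb' goto b→16
  16='ccbbbb' goto ·  ←P4
  17='ed' goto a→18
  18='eda' goto ·  ←P5
  19='bc' goto e→20
  20='bce' goto ·  ←P6
  21='ce' goto ·  ←P7

BFS fail/out derivation:
  n1('b'): parent n0 fail=0; on 'b' 0 → fail=0;  out ∅∪∅=∅
  n3('e'): parent n0 fail=0; on 'e' 0 → fail=0;  out {1}∪∅={1}
  n11('c'): parent n0 fail=0; on 'c' 0 → fail=0;  out ∅∪∅=∅
  n2('be'): parent n1 fail=0; on 'e' 0 → fail=3;  out {0}∪{1}={0,1}
  n4('bd'): parent n1 fail=0; on 'd' 0 → fail=0;  out ∅∪∅=∅
  n9('ec'): parent n3 fail=0; on 'c' 0 → fail=11;  out ∅∪∅=∅
  n12('cc'): parent n11 fail=0; on 'c' 0 → fail=11;  out ∅∪∅=∅
  n17('ed'): parent n3 fail=0; on 'd' 0 → fail=0;  out ∅∪∅=∅
  n19('bc'): parent n1 fail=0; on 'c' 0 → fail=11;  out ∅∪∅=∅
  n21('ce'): parent n11 fail=0; on 'e' 0 → fail=3;  out {7}∪{1}={1,7}
  n5('bda'): parent n4 fail=0; on 'a' 0 → fail=0;  out ∅∪∅=∅
  n10('ecc'): parent n9 fail=11; on 'c' 11 → fail=12;  out {3}∪∅={3}
  n13('ccb'): parent n12 fail=11; on 'b' 11→0 → fail=1;  out ∅∪∅=∅
  n18('eda'): parent n17 fail=0; on 'a' 0 → fail=0;  out {5}∪∅={5}
  n20('bce'): parent n19 fail=11; on 'e' 11 → fail=21;  out {6}∪{1,7}={1,6,7}
  n6('bdaa'): parent n5 fail=0; on 'a' 0 → fail=0;  out ∅∪∅=∅
  n14('ccbb'): parent n13 fail=1; on 'b' 1→0 → fail=1;  out ∅∪∅=∅
  n7('bdaaa'): parent n6 fail=0; on 'a' 0 → fail=0;  out ∅∪∅=∅
  n15('ccbbb'): parent n14 fail=1; on 'b' 1→0 → fail=1;  out ∅∪∅=∅
  n8('bdaaaa'): parent n7 fail=0; on 'a' 0 → fail=0;  out {2}∪∅={2}
  n16('ccbbbb'): parent n15 fail=1; on 'b' 1→0 → fail=1;  out {4}∪∅={4}

Text stream:
pos 0 'e': at 3  → match P1@[0:0]
pos 1 'c': at 9
pos 2 'a': at 0 ·f
pos 3 'd': at 0
pos 4 'e': at 3  → match P1@[4:4]
pos 5 'c': at 9
pos 6 'c': at 10  → match P3@[4:6]
pos 7 'b': at 13 ·f
pos 8 'c': at 19 ·f
pos 9 'e': at 20  → match P1@[9:9],P6@[7:9],P7@[8:9]
pos 10 'c': at 9 ·f
pos 11 'c': at 10  → match P3@[9:11]
pos 12 'b': at 13 ·f
pos 13 'b': at 14
pos 14 'b': at 15
pos 15 'b': at 16  → match P4@[10:15]
pos 16 'c': at 19 ·f
pos 17 'a': at 0 ·f
pos 18 'c': at 11
pos 19 'c': at 12
pos 20 'b': at 13
pos 21 'b': at 14
pos 22 'b': at 15
pos 23 'b': at 16  → match P4@[18:23]
pos 24 'a': at 0 ·f
pos 25 'c': at 11
pos 26 'b': at 1 ·f
pos 27 'e': at 2  → match P0@[26:27],P1@[27:27]
pos 28 'd': at 17 ·f
pos 29 'a': at 18  → match P5@[27:29]
pos 30 'c': at 11 ·f
pos 31 'c': at 12
pos 32 'b': at 13
pos 33 'b': at 14
pos 34 'b': at 15
pos 35 'b': at 16  → match P4@[30:35]
pos 36 'c': at 19 ·f
pos 37 'c': at 12 ·f

All matches (sorted): [[0,1],[4,1],[6,3],[9,1],[9,6],[9,7],[11,3],[15,4],[23,4],[27,0],[27,1],[29,5],[35,4]]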